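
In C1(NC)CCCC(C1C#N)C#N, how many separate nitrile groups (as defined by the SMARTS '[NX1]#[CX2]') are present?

[NX1]#[CX2] is the SMARTS for a nitrile: a nitrogen triple-bonded to a two-connected carbon.
The molecule carries 2 separate instances of a nitrile (-C#N) meeting every constraint; each maps to a distinct set of atoms, giving 2 matches.

2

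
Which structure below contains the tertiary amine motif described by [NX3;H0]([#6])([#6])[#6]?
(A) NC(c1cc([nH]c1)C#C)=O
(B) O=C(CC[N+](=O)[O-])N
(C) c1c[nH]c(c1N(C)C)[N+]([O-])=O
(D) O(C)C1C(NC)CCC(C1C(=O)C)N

[NX3;H0]([#6])([#6])[#6] describes a trivalent nitrogen with no H, bonded to three carbons (a tertiary amine).
(A) has a primary amide (-C(=O)NH2) but the amide nitrogen has H2 and only one carbon neighbour.
(B) has a primary amide (-C(=O)NH2) but the amide nitrogen has H2 and only one carbon neighbour.
(C) contains a dimethylamino group (-N(CH3)2), which satisfies every atom and bond constraint.
(D) has an N-methylamino group (-NHCH3) but the nitrogen still has one H (H1), not H0.
So the answer is (C).

C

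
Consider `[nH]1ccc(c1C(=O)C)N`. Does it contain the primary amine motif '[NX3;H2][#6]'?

Yes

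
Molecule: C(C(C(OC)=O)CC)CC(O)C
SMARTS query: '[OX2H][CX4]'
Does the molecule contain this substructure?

Yes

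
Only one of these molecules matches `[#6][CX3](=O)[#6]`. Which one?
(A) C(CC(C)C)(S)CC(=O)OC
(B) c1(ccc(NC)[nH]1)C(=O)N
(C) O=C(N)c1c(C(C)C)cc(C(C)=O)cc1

[#6][CX3](=O)[#6] describes a carbonyl carbon (no H) flanked by two carbons (a ketone).
(A) has a methyl-ester group (-C(=O)OCH3) but one neighbour of the carbonyl carbon is O, not C.
(B) has a primary amide (-C(=O)NH2) but one neighbour of the carbonyl carbon is N, not C.
(C) contains an acetyl/ketone group (-C(=O)CH3), which satisfies every atom and bond constraint.
So the answer is (C).

C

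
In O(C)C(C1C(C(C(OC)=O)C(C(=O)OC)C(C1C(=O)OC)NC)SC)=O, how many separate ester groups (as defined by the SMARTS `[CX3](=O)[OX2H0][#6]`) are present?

[CX3](=O)[OX2H0][#6] is the SMARTS for an ester: a carbonyl carbon bonded to an oxygen that is itself bonded to carbon (no H on that O).
The molecule carries 4 separate instances of a methyl-ester group (-C(=O)OCH3) meeting every constraint; each maps to a distinct set of atoms, giving 4 matches.

4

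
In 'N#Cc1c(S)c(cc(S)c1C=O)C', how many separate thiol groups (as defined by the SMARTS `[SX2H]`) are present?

2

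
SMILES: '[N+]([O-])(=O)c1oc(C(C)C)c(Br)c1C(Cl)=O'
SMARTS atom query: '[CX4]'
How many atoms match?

3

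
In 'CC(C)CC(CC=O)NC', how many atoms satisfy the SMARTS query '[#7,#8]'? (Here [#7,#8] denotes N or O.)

2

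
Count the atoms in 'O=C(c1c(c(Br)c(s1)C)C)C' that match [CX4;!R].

The query [CX4;!R] means: aliphatic carbon with four total connections, not in a ring.
Check the 11 heavy atoms by environment: 1× s (aromatic, X2, in 5-ring) → no; 4× c (aromatic, X3, in 5-ring) → no; 1× C (X3, acyclic) → no; 1× O (X1, acyclic) → no; 3× C (X4, acyclic) → match; 1× Br (X1, acyclic) → no.
That gives 3 matching atoms.

3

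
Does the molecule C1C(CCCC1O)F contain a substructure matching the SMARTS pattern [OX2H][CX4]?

The pattern [OX2H][CX4] describes a hydroxyl oxygen bound to an sp3 (X4) carbon — an aliphatic alcohol.
The molecule carries a hydroxyl group (-OH), whose atoms satisfy every constraint of the query, so the pattern matches.

Yes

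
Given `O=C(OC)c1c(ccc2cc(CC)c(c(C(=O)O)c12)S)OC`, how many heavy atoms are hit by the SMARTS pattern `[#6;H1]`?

3

Check the 22 heavy atoms by environment: 7× c (aromatic, H0) → no; 3× c (aromatic, H1) → match; 2× C (H0) → no; 4× O (H0) → no; 1× O (H1) → no; 3× C (H3) → no; 1× S (H1) → no; 1× C (H2) → no.
That gives 3 matching atoms.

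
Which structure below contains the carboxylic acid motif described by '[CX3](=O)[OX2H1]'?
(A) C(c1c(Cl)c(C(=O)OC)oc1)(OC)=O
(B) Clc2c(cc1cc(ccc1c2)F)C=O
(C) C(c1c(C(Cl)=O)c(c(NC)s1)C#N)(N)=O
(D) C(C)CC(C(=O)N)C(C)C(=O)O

D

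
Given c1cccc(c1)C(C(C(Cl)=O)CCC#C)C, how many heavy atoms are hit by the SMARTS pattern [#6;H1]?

The query [#6;H1] means: any carbon bearing exactly one hydrogen.
Check the 16 heavy atoms by environment: 2× C (H2) → no; 3× C (H1) → match; 1× C (H3) → no; 2× C (H0) → no; 1× O (H0) → no; 1× Cl (H0) → no; 1× c (aromatic, H0) → no; 5× c (aromatic, H1) → match.
Summing the matching environments: 3 + 5 = 8 matching atoms.

8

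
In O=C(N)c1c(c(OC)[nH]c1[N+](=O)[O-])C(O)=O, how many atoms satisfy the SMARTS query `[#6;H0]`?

6

Check the 16 heavy atoms by environment: 1× n (aromatic, H1) → no; 4× c (aromatic, H0) → match; 4× O (H0) → no; 1× C (H3) → no; 2× C (H0) → match; 1× N (H2) → no; 1× N (charge +1, H0) → no; 1× O (charge -1, H0) → no; 1× O (H1) → no.
Summing the matching environments: 4 + 2 = 6 matching atoms.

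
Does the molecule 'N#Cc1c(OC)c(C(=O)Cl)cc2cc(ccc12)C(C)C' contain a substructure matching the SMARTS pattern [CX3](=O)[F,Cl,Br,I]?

Yes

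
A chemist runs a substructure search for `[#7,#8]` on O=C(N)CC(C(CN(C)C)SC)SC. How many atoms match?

3

The query [#7,#8] means: nitrogen or oxygen (comma = OR).
Check the 14 heavy atoms by environment: 9× C → no; 2× N → match; 2× S → no; 1× O → match.
Summing the matching environments: 2 + 1 = 3 matching atoms.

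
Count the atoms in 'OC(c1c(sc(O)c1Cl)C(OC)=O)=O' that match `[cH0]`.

The query [cH0] means: aromatic carbon with no attached hydrogen (substituted or ring-fusion).
Check the 14 heavy atoms by environment: 1× s (aromatic, H0) → no; 4× c (aromatic, H0) → match; 2× O (H1) → no; 2× C (H0) → no; 3× O (H0) → no; 1× C (H3) → no; 1× Cl (H0) → no.
That gives 4 matching atoms.

4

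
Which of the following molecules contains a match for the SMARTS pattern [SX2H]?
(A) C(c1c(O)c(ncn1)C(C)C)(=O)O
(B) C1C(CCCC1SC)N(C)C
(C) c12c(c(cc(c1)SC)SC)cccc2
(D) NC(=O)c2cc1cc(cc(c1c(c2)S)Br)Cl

D

[SX2H] describes an aliphatic sulfur with two connections, one being H (a thiol).
(A) has a hydroxyl group (-OH) but it is an -OH, not an -SH.
(B) has a methylthio ether (-SCH3) but the sulfur has H0 (bonded to two carbons), not H1.
(C) has a methylthio ether (-SCH3) but the sulfur has H0 (bonded to two carbons), not H1.
(D) contains a thiol (-SH), which satisfies every atom and bond constraint.
So the answer is (D).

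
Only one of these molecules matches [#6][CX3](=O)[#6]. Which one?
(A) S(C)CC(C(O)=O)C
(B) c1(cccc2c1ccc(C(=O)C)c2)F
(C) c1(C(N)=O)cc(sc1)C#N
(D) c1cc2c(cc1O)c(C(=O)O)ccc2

[#6][CX3](=O)[#6] describes a carbonyl carbon (no H) flanked by two carbons (a ketone).
(A) has a carboxylic acid group (-C(=O)OH) but one neighbour of the carbonyl carbon is O, not C.
(B) contains an acetyl/ketone group (-C(=O)CH3), which satisfies every atom and bond constraint.
(C) has a primary amide (-C(=O)NH2) but one neighbour of the carbonyl carbon is N, not C.
(D) has a carboxylic acid group (-C(=O)OH) but one neighbour of the carbonyl carbon is O, not C.
So the answer is (B).

B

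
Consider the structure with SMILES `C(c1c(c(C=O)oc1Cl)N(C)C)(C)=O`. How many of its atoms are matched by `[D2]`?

2

The query [D2] means: atom with exactly two heavy-atom neighbours.
Check the 14 heavy atoms by environment: 1× o (aromatic, D2) → match; 4× c (aromatic, D3) → no; 1× N (D3) → no; 3× C (D1) → no; 1× Cl (D1) → no; 1× C (D2) → match; 2× O (D1) → no; 1× C (D3) → no.
Summing the matching environments: 1 + 1 = 2 matching atoms.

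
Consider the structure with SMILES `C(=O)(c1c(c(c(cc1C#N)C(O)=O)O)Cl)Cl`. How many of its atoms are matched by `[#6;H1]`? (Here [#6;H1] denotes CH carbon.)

1

The query [#6;H1] means: any carbon bearing exactly one hydrogen.
Check the 16 heavy atoms by environment: 1× c (aromatic, H1) → match; 5× c (aromatic, H0) → no; 3× C (H0) → no; 2× O (H0) → no; 2× Cl (H0) → no; 2× O (H1) → no; 1× N (H0) → no.
That gives 1 matching atom.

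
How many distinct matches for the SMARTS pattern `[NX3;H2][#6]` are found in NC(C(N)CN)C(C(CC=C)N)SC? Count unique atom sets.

[NX3;H2][#6] is the SMARTS for a primary amine: a trivalent nitrogen with two H attached to carbon.
The molecule carries 4 separate instances of a primary amino group (-NH2) meeting every constraint; each maps to a distinct set of atoms, giving 4 matches.

4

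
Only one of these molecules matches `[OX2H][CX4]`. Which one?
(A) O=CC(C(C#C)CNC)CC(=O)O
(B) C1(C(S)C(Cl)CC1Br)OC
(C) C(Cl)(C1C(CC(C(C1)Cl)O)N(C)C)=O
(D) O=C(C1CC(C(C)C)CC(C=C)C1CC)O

C

[OX2H][CX4] describes a hydroxyl oxygen bound to an sp3 (X4) carbon (an aliphatic alcohol).
(A) has a carboxylic acid group (-C(=O)OH) but the -OH is on a CX3 carbonyl carbon, not a CX4 carbon.
(B) has a methoxy ether (-OCH3) but the oxygen has H0 (ether), not H1.
(C) contains a hydroxyl group (-OH), which satisfies every atom and bond constraint.
(D) has a carboxylic acid group (-C(=O)OH) but the -OH is on a CX3 carbonyl carbon, not a CX4 carbon.
So the answer is (C).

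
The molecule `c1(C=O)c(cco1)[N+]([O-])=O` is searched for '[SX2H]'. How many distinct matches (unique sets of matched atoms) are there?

0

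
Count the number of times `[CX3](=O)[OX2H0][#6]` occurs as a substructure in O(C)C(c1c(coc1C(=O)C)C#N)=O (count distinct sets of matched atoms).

1

[CX3](=O)[OX2H0][#6] is the SMARTS for an ester: a carbonyl carbon bonded to an oxygen that is itself bonded to carbon (no H on that O).
Exactly one fragment in the molecule meets all constraints, giving 1 match.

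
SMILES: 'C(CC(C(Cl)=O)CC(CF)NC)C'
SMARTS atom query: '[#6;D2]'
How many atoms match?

4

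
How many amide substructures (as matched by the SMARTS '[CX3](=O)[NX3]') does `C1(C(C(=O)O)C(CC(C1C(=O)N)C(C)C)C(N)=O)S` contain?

2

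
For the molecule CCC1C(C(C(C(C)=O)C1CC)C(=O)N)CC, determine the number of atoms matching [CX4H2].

3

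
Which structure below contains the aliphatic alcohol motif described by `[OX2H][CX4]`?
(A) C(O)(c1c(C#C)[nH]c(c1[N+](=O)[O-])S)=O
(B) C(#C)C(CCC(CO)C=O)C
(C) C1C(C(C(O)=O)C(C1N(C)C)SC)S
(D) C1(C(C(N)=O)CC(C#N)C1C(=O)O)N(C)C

B

[OX2H][CX4] describes a hydroxyl oxygen bound to an sp3 (X4) carbon (an aliphatic alcohol).
(A) has a carboxylic acid group (-C(=O)OH) but the -OH is on a CX3 carbonyl carbon, not a CX4 carbon.
(B) contains a hydroxyl group (-OH), which satisfies every atom and bond constraint.
(C) has a carboxylic acid group (-C(=O)OH) but the -OH is on a CX3 carbonyl carbon, not a CX4 carbon.
(D) has a carboxylic acid group (-C(=O)OH) but the -OH is on a CX3 carbonyl carbon, not a CX4 carbon.
So the answer is (B).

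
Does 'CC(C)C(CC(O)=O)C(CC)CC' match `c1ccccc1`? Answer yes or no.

No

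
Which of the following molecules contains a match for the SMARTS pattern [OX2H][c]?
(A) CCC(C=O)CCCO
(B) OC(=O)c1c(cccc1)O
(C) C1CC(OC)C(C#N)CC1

B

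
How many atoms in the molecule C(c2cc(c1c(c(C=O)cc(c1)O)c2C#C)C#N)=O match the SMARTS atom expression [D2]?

7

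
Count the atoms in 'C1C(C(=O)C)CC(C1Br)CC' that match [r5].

5

Check the 11 heavy atoms by environment: 5× C (in 5-ring) → match; 4× C (acyclic) → no; 1× O (acyclic) → no; 1× Br (acyclic) → no.
That gives 5 matching atoms.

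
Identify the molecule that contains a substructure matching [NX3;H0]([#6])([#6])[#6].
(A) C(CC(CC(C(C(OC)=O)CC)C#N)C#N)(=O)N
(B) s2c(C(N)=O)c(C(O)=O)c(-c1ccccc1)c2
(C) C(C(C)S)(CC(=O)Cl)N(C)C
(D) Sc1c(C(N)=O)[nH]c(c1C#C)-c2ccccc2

C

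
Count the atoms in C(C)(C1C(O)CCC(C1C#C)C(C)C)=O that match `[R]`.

The query [R] means: R matches any atom that is part of a ring.
Check the 15 heavy atoms by environment: 6× C (in 6-ring) → match; 7× C (acyclic) → no; 2× O (acyclic) → no.
That gives 6 matching atoms.

6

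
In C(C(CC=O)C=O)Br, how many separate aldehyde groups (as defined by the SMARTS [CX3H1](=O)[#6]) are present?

2

[CX3H1](=O)[#6] is the SMARTS for an aldehyde: an sp2 carbon with one H, double-bonded to O and single-bonded to carbon.
The molecule carries 2 separate instances of an aldehyde (-CHO) meeting every constraint; each maps to a distinct set of atoms, giving 2 matches.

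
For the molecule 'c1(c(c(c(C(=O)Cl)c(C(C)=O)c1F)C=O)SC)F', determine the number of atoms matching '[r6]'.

Check the 18 heavy atoms by environment: 6× c (aromatic, in 6-ring) → match; 2× F (acyclic) → no; 5× C (acyclic) → no; 3× O (acyclic) → no; 1× S (acyclic) → no; 1× Cl (acyclic) → no.
That gives 6 matching atoms.

6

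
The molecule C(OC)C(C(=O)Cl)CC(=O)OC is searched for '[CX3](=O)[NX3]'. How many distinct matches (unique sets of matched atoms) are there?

0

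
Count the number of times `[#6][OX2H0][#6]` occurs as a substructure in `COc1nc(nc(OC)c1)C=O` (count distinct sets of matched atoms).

2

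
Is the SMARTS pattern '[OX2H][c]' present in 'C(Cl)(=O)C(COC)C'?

The pattern [OX2H][c] describes a hydroxyl oxygen attached to an aromatic carbon — a phenol.
The closest candidate here is a methoxy ether (-OCH3), but the oxygen has H0, not H1. No other fragment satisfies the full query, so there is no match.

No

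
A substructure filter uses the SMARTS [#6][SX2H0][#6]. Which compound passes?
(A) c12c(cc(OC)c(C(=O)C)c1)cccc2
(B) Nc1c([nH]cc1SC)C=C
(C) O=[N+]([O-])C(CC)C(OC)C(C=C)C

[#6][SX2H0][#6] describes an aliphatic sulfur bridging two carbons with no H on the sulfur (a thioether).
(A) has a methoxy ether (-OCH3) but the bridging atom is O, not S.
(B) contains a methylthio ether (-SCH3), which satisfies every atom and bond constraint.
(C) has a methoxy ether (-OCH3) but the bridging atom is O, not S.
So the answer is (B).

B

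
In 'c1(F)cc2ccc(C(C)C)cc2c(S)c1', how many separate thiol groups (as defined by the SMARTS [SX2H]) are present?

1

[SX2H] is the SMARTS for a thiol: an aliphatic sulfur with two connections, one being H.
Exactly one fragment in the molecule meets all constraints, giving 1 match.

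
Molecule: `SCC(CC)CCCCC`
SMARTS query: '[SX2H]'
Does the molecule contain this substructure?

The pattern [SX2H] describes an aliphatic sulfur with two connections, one being H — a thiol.
The molecule carries a thiol (-SH), whose atoms satisfy every constraint of the query, so the pattern matches.

Yes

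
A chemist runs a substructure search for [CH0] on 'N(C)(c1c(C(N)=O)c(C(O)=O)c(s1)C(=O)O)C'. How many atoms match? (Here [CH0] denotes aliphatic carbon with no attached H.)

The query [CH0] means: aliphatic carbon with no attached hydrogen.
Check the 17 heavy atoms by environment: 1× s (aromatic, H0) → no; 4× c (aromatic, H0) → no; 3× C (H0) → match; 3× O (H0) → no; 1× N (H2) → no; 1× N (H0) → no; 2× C (H3) → no; 2× O (H1) → no.
That gives 3 matching atoms.

3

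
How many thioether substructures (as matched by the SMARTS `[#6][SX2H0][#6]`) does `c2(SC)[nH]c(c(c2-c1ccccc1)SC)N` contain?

2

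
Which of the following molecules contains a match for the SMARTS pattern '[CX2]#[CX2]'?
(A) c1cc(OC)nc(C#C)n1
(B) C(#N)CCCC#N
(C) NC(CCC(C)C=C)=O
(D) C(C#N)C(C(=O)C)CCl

A

[CX2]#[CX2] describes a carbon-carbon triple bond (an alkyne).
(A) contains an ethynyl group (-C#CH), which satisfies every atom and bond constraint.
(B) has a nitrile (-C#N) but the triple bond is C#N, not C#C.
(C) has a vinyl group (-CH=CH2) but the C=C is a double bond; both carbons are CX3, not CX2.
(D) has a nitrile (-C#N) but the triple bond is C#N, not C#C.
So the answer is (A).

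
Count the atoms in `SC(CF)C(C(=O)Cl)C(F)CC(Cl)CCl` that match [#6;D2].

3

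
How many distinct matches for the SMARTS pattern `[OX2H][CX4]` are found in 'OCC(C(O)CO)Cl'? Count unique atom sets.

3

[OX2H][CX4] is the SMARTS for an aliphatic alcohol: a hydroxyl oxygen bound to an sp3 (X4) carbon.
The molecule carries 3 separate instances of a hydroxyl group (-OH) meeting every constraint; each maps to a distinct set of atoms, giving 3 matches.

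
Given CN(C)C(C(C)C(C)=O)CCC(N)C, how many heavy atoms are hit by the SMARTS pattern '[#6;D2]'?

2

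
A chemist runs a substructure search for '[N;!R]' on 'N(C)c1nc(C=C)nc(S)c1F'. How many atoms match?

1

Check the 12 heavy atoms by environment: 2× n (aromatic, in 6-ring) → no; 4× c (aromatic, in 6-ring) → no; 3× C (acyclic) → no; 1× S (acyclic) → no; 1× N (acyclic) → match; 1× F (acyclic) → no.
That gives 1 matching atom.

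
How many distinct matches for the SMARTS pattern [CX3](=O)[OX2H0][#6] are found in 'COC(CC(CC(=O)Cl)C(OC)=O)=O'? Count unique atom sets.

[CX3](=O)[OX2H0][#6] is the SMARTS for an ester: a carbonyl carbon bonded to an oxygen that is itself bonded to carbon (no H on that O).
The molecule carries 2 separate instances of a methyl-ester group (-C(=O)OCH3) meeting every constraint; each maps to a distinct set of atoms, giving 2 matches.

2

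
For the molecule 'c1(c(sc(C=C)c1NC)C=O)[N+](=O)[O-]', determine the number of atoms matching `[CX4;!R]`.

Check the 14 heavy atoms by environment: 1× s (aromatic, X2, in 5-ring) → no; 4× c (aromatic, X3, in 5-ring) → no; 3× C (X3, acyclic) → no; 1× N (charge +1, X3, acyclic) → no; 1× O (charge -1, X1, acyclic) → no; 2× O (X1, acyclic) → no; 1× N (X3, acyclic) → no; 1× C (X4, acyclic) → match.
That gives 1 matching atom.

1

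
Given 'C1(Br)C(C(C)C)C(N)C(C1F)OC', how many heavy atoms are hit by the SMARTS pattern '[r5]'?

5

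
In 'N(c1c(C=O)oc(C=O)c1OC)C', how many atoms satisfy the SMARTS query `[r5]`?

Check the 13 heavy atoms by environment: 1× o (aromatic, in 5-ring) → match; 4× c (aromatic, in 5-ring) → match; 3× O (acyclic) → no; 4× C (acyclic) → no; 1× N (acyclic) → no.
Summing the matching environments: 1 + 4 = 5 matching atoms.

5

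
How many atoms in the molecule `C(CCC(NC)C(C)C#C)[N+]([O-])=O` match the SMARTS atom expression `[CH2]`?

3

The query [CH2] means: aliphatic carbon with exactly two hydrogens.
Check the 13 heavy atoms by environment: 2× C (H3) → no; 3× C (H1) → no; 3× C (H2) → match; 1× C (H0) → no; 1× N (H1) → no; 1× N (charge +1, H0) → no; 1× O (charge -1, H0) → no; 1× O (H0) → no.
That gives 3 matching atoms.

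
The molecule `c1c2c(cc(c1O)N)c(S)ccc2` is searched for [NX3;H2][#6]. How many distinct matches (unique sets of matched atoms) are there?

1

[NX3;H2][#6] is the SMARTS for a primary amine: a trivalent nitrogen with two H attached to carbon.
Exactly one fragment in the molecule meets all constraints, giving 1 match.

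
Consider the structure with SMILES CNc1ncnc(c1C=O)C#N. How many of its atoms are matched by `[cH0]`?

Check the 12 heavy atoms by environment: 2× n (aromatic, H0) → no; 1× c (aromatic, H1) → no; 3× c (aromatic, H0) → match; 1× C (H0) → no; 1× N (H0) → no; 1× N (H1) → no; 1× C (H3) → no; 1× C (H1) → no; 1× O (H0) → no.
That gives 3 matching atoms.

3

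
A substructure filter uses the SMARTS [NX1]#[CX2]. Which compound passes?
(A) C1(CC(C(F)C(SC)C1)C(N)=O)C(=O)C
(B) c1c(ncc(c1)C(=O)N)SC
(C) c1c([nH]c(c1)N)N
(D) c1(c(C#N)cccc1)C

[NX1]#[CX2] describes a nitrogen triple-bonded to a two-connected carbon (a nitrile).
(A) has a primary amide (-C(=O)NH2) but the nitrogen is NX3, not NX1.
(B) has a primary amide (-C(=O)NH2) but the nitrogen is NX3, not NX1.
(C) has a primary amino group (-NH2) but the nitrogen is NX3 (three connections), not NX1 triple-bonded.
(D) contains a nitrile (-C#N), which satisfies every atom and bond constraint.
So the answer is (D).

D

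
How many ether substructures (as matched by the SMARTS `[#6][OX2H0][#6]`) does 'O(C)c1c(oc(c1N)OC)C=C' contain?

2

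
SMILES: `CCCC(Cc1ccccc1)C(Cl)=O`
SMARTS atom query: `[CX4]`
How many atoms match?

5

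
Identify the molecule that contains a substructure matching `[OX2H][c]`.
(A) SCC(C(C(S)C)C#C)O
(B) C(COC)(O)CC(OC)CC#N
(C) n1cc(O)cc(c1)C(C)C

[OX2H][c] describes a hydroxyl oxygen attached to an aromatic carbon (a phenol).
(A) has a hydroxyl group (-OH) but the -OH is on an aliphatic carbon, not an aromatic c.
(B) has a hydroxyl group (-OH) but the -OH is on an aliphatic carbon, not an aromatic c.
(C) contains a hydroxyl group (-OH), which satisfies every atom and bond constraint.
So the answer is (C).

C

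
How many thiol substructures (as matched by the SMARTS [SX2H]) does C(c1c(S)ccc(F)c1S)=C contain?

2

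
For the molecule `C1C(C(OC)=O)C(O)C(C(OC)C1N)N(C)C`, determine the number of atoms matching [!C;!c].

6

Check the 17 heavy atoms by environment: 11× C → no; 4× O → match; 2× N → match.
Summing the matching environments: 4 + 2 = 6 matching atoms.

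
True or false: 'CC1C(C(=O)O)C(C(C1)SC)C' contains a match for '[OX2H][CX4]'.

False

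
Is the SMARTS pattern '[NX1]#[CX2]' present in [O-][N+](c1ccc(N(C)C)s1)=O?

No

The pattern [NX1]#[CX2] describes a nitrogen triple-bonded to a two-connected carbon — a nitrile.
The closest candidate here is a nitro group (-[N+](=O)[O-]), but there is no C#N triple bond. No other fragment satisfies the full query, so there is no match.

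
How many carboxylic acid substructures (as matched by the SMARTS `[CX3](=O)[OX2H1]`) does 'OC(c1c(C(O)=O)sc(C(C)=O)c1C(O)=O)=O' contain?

3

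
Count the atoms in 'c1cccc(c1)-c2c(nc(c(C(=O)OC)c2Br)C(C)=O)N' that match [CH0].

The query [CH0] means: aliphatic carbon with no attached hydrogen.
Check the 21 heavy atoms by environment: 1× n (aromatic, H0) → no; 6× c (aromatic, H0) → no; 5× c (aromatic, H1) → no; 2× C (H0) → match; 3× O (H0) → no; 2× C (H3) → no; 1× N (H2) → no; 1× Br (H0) → no.
That gives 2 matching atoms.

2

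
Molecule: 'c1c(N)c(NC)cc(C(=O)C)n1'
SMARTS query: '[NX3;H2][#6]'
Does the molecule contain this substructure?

Yes

The pattern [NX3;H2][#6] describes a trivalent nitrogen with two H attached to carbon — a primary amine.
The molecule carries a primary amino group (-NH2), whose atoms satisfy every constraint of the query, so the pattern matches.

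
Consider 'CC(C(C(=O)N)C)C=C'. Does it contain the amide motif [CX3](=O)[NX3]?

Yes

The pattern [CX3](=O)[NX3] describes a carbonyl carbon bonded to a trivalent nitrogen — an amide.
The molecule carries a primary amide (-C(=O)NH2), whose atoms satisfy every constraint of the query, so the pattern matches.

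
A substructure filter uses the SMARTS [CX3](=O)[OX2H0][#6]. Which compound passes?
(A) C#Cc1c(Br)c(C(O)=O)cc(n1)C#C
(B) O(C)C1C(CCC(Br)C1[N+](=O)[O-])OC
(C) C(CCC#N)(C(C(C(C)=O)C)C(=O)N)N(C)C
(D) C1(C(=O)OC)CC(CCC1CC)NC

[CX3](=O)[OX2H0][#6] describes a carbonyl carbon bonded to an oxygen that is itself bonded to carbon (no H on that O) (an ester).
(A) has a carboxylic acid group (-C(=O)OH) but the singly-bonded O carries H (OX2H1, not H0).
(B) has a methoxy ether (-OCH3) but the ether oxygen is not adjacent to a C=O carbon.
(C) has a primary amide (-C(=O)NH2) but the carbonyl is bonded to N, not to an O-C linkage.
(D) contains a methyl-ester group (-C(=O)OCH3), which satisfies every atom and bond constraint.
So the answer is (D).

D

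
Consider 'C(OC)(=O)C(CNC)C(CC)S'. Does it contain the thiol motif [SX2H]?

The pattern [SX2H] describes an aliphatic sulfur with two connections, one being H — a thiol.
The molecule carries a thiol (-SH), whose atoms satisfy every constraint of the query, so the pattern matches.

Yes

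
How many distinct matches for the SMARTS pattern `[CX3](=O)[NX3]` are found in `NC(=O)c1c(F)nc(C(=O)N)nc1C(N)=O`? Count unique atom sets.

3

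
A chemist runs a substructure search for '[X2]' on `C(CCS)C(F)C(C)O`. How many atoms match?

2

The query [X2] means: any atom with exactly two total connections (bonds + H).
Check the 9 heavy atoms by environment: 6× C (X4) → no; 1× F (X1) → no; 1× S (X2) → match; 1× O (X2) → match.
Summing the matching environments: 1 + 1 = 2 matching atoms.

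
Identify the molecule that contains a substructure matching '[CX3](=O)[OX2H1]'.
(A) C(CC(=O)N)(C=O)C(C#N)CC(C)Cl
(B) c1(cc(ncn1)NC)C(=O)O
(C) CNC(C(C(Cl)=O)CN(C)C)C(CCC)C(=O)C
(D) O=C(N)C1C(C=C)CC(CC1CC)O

B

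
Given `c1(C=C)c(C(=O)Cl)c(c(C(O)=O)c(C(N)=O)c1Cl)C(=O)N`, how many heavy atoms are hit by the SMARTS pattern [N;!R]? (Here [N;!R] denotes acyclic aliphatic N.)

2

The query [N;!R] means: aliphatic nitrogen not in a ring.
Check the 21 heavy atoms by environment: 6× c (aromatic, in 6-ring) → no; 6× C (acyclic) → no; 2× Cl (acyclic) → no; 5× O (acyclic) → no; 2× N (acyclic) → match.
That gives 2 matching atoms.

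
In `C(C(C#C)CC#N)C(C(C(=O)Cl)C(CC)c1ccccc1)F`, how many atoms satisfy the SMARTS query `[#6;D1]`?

2

Check the 22 heavy atoms by environment: 5× C (D2) → no; 5× C (D3) → no; 2× C (D1) → match; 1× c (aromatic, D3) → no; 5× c (aromatic, D2) → no; 1× O (D1) → no; 1× Cl (D1) → no; 1× F (D1) → no; 1× N (D1) → no.
That gives 2 matching atoms.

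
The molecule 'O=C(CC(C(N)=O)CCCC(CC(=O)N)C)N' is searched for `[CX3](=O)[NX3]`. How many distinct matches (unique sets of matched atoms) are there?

3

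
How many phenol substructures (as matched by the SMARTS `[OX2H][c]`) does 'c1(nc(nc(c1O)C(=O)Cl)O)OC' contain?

2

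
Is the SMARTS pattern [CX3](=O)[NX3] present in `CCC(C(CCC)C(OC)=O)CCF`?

No

The pattern [CX3](=O)[NX3] describes a carbonyl carbon bonded to a trivalent nitrogen — an amide.
The closest candidate here is a methyl-ester group (-C(=O)OCH3), but the carbonyl is bonded to O, not to an NX3 nitrogen. No other fragment satisfies the full query, so there is no match.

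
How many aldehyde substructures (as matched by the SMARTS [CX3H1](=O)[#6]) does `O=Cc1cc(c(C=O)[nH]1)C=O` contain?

3

[CX3H1](=O)[#6] is the SMARTS for an aldehyde: an sp2 carbon with one H, double-bonded to O and single-bonded to carbon.
The molecule carries 3 separate instances of an aldehyde (-CHO) meeting every constraint; each maps to a distinct set of atoms, giving 3 matches.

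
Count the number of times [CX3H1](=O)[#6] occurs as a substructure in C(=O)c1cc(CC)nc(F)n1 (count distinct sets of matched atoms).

[CX3H1](=O)[#6] is the SMARTS for an aldehyde: an sp2 carbon with one H, double-bonded to O and single-bonded to carbon.
Exactly one fragment in the molecule meets all constraints, giving 1 match.

1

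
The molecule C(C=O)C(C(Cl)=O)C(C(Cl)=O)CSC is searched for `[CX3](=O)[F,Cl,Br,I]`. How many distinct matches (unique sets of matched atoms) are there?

[CX3](=O)[F,Cl,Br,I] is the SMARTS for an acyl halide: a carbonyl carbon bonded to a halogen.
The molecule carries 2 separate instances of an acyl chloride (-C(=O)Cl) meeting every constraint; each maps to a distinct set of atoms, giving 2 matches.

2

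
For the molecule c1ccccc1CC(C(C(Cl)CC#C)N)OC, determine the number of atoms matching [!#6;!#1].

3

The query [!#6;!#1] means: not carbon and not hydrogen — any heteroatom.
Check the 17 heavy atoms by environment: 8× C → no; 6× c (aromatic) → no; 1× O → match; 1× N → match; 1× Cl → match.
Summing the matching environments: 1 + 1 + 1 = 3 matching atoms.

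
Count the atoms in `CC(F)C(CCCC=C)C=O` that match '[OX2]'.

0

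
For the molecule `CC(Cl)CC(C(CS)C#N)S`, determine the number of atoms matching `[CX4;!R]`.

The query [CX4;!R] means: aliphatic carbon with four total connections, not in a ring.
Check the 11 heavy atoms by environment: 6× C (X4, acyclic) → match; 2× S (X2, acyclic) → no; 1× Cl (X1, acyclic) → no; 1× C (X2, acyclic) → no; 1× N (X1, acyclic) → no.
That gives 6 matching atoms.

6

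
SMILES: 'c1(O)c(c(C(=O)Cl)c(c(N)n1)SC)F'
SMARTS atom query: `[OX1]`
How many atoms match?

1

Check the 14 heavy atoms by environment: 1× n (aromatic, X2) → no; 5× c (aromatic, X3) → no; 1× C (X3) → no; 1× O (X1) → match; 1× Cl (X1) → no; 1× S (X2) → no; 1× C (X4) → no; 1× N (X3) → no; 1× F (X1) → no; 1× O (X2) → no.
That gives 1 matching atom.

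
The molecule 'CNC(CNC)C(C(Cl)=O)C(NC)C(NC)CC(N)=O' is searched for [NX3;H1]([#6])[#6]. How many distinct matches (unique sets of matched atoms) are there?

4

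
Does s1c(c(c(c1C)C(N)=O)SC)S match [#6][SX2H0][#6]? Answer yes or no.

Yes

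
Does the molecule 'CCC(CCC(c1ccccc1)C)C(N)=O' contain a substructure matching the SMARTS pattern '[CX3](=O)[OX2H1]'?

The pattern [CX3](=O)[OX2H1] describes an sp2 carbon double-bonded to O and single-bonded to an -OH oxygen — a carboxylic acid.
The closest candidate here is a primary amide (-C(=O)NH2), but the carbonyl is bonded to N, not to an -OH oxygen. No other fragment satisfies the full query, so there is no match.

No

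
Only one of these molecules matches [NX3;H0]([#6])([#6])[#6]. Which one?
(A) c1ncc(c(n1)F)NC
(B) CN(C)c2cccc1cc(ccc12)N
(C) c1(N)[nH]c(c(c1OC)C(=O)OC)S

B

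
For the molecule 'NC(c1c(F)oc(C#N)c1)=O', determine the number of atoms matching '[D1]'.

The query [D1] means: atom with exactly one heavy-atom neighbour (degree 1).
Check the 11 heavy atoms by environment: 1× o (aromatic, D2) → no; 3× c (aromatic, D3) → no; 1× c (aromatic, D2) → no; 1× C (D2) → no; 2× N (D1) → match; 1× C (D3) → no; 1× O (D1) → match; 1× F (D1) → match.
Summing the matching environments: 2 + 1 + 1 = 4 matching atoms.

4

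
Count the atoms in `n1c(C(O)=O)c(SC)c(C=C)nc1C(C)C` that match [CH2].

The query [CH2] means: aliphatic carbon with exactly two hydrogens.
Check the 16 heavy atoms by environment: 2× n (aromatic, H0) → no; 4× c (aromatic, H0) → no; 2× C (H1) → no; 1× C (H2) → match; 1× C (H0) → no; 1× O (H0) → no; 1× O (H1) → no; 3× C (H3) → no; 1× S (H0) → no.
That gives 1 matching atom.

1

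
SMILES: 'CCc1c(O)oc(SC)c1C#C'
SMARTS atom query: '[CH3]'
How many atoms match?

2

The query [CH3] means: aliphatic carbon with exactly three hydrogens.
Check the 12 heavy atoms by environment: 1× o (aromatic, H0) → no; 4× c (aromatic, H0) → no; 1× C (H2) → no; 2× C (H3) → match; 1× C (H0) → no; 1× C (H1) → no; 1× O (H1) → no; 1× S (H0) → no.
That gives 2 matching atoms.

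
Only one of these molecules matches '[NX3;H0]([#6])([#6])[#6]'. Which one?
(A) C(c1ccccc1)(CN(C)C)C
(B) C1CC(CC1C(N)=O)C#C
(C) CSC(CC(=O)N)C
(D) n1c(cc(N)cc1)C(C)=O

A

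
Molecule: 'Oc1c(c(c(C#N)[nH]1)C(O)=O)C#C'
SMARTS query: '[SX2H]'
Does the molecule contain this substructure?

No

The pattern [SX2H] describes an aliphatic sulfur with two connections, one being H — a thiol.
The closest candidate here is a hydroxyl group (-OH), but it is an -OH, not an -SH. No other fragment satisfies the full query, so there is no match.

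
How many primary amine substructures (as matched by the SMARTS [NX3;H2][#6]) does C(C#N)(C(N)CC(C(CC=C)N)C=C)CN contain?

3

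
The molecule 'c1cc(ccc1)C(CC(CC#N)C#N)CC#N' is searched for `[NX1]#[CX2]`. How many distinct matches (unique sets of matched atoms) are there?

[NX1]#[CX2] is the SMARTS for a nitrile: a nitrogen triple-bonded to a two-connected carbon.
The molecule carries 3 separate instances of a nitrile (-C#N) meeting every constraint; each maps to a distinct set of atoms, giving 3 matches.

3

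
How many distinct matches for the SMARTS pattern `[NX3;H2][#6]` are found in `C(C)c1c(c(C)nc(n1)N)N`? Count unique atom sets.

2

[NX3;H2][#6] is the SMARTS for a primary amine: a trivalent nitrogen with two H attached to carbon.
The molecule carries 2 separate instances of a primary amino group (-NH2) meeting every constraint; each maps to a distinct set of atoms, giving 2 matches.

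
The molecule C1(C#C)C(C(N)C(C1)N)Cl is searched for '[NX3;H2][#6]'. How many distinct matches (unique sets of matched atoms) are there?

[NX3;H2][#6] is the SMARTS for a primary amine: a trivalent nitrogen with two H attached to carbon.
The molecule carries 2 separate instances of a primary amino group (-NH2) meeting every constraint; each maps to a distinct set of atoms, giving 2 matches.

2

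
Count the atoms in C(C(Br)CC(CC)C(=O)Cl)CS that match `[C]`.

8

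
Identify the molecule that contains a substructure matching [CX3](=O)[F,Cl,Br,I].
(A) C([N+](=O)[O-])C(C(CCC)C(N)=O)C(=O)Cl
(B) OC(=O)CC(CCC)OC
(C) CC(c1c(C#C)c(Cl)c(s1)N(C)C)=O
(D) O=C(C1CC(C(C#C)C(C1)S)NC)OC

A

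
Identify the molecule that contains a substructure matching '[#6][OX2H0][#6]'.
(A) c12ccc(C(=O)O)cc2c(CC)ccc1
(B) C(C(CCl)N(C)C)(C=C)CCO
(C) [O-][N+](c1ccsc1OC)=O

C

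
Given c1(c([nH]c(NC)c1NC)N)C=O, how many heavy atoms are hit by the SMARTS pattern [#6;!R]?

3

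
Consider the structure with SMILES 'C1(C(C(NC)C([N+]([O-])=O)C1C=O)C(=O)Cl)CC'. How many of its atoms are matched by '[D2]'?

The query [D2] means: atom with exactly two heavy-atom neighbours.
Check the 17 heavy atoms by environment: 6× C (D3) → no; 2× C (D2) → match; 2× C (D1) → no; 3× O (D1) → no; 1× Cl (D1) → no; 1× N (charge +1, D3) → no; 1× O (charge -1, D1) → no; 1× N (D2) → match.
Summing the matching environments: 2 + 1 = 3 matching atoms.

3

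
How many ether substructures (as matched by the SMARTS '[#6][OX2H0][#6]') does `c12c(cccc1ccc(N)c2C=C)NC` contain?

0

[#6][OX2H0][#6] is the SMARTS for an ether: an aliphatic oxygen bridging two carbons with no H on the oxygen.
No fragment in the molecule satisfies every constraint, giving 0 matches.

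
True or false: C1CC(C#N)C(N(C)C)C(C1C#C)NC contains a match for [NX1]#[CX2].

The pattern [NX1]#[CX2] describes a nitrogen triple-bonded to a two-connected carbon — a nitrile.
The molecule carries a nitrile (-C#N), whose atoms satisfy every constraint of the query, so the pattern matches.

True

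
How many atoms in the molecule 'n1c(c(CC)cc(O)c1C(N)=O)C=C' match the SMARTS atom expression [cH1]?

1

The query [cH1] means: aromatic carbon bearing exactly one hydrogen.
Check the 14 heavy atoms by environment: 1× n (aromatic, H0) → no; 4× c (aromatic, H0) → no; 1× c (aromatic, H1) → match; 2× C (H2) → no; 1× C (H3) → no; 1× O (H1) → no; 1× C (H1) → no; 1× C (H0) → no; 1× O (H0) → no; 1× N (H2) → no.
That gives 1 matching atom.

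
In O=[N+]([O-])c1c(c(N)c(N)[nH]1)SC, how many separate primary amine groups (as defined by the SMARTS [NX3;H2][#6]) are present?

2

[NX3;H2][#6] is the SMARTS for a primary amine: a trivalent nitrogen with two H attached to carbon.
The molecule carries 2 separate instances of a primary amino group (-NH2) meeting every constraint; each maps to a distinct set of atoms, giving 2 matches.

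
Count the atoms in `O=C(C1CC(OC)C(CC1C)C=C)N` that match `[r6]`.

6

The query [r6] means: r6 matches atoms in a six-membered ring.
Check the 14 heavy atoms by environment: 6× C (in 6-ring) → match; 5× C (acyclic) → no; 2× O (acyclic) → no; 1× N (acyclic) → no.
That gives 6 matching atoms.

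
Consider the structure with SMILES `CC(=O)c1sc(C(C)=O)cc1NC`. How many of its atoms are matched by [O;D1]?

2

The query [O;D1] means: aliphatic oxygen bonded to exactly one heavy atom.
Check the 13 heavy atoms by environment: 1× s (aromatic, D2) → no; 3× c (aromatic, D3) → no; 1× c (aromatic, D2) → no; 2× C (D3) → no; 2× O (D1) → match; 3× C (D1) → no; 1× N (D2) → no.
That gives 2 matching atoms.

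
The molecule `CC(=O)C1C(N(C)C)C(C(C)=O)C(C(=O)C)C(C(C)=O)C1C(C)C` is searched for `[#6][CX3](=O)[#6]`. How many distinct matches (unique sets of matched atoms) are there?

4

[#6][CX3](=O)[#6] is the SMARTS for a ketone: a carbonyl carbon (no H) flanked by two carbons.
The molecule carries 4 separate instances of an acetyl/ketone group (-C(=O)CH3) meeting every constraint; each maps to a distinct set of atoms, giving 4 matches.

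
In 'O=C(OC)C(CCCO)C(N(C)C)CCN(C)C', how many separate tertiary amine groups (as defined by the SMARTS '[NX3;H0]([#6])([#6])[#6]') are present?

2

[NX3;H0]([#6])([#6])[#6] is the SMARTS for a tertiary amine: a trivalent nitrogen with no H, bonded to three carbons.
The molecule carries 2 separate instances of a dimethylamino group (-N(CH3)2) meeting every constraint; each maps to a distinct set of atoms, giving 2 matches.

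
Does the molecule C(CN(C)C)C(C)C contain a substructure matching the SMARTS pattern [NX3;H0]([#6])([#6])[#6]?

Yes

The pattern [NX3;H0]([#6])([#6])[#6] describes a trivalent nitrogen with no H, bonded to three carbons — a tertiary amine.
The molecule carries a dimethylamino group (-N(CH3)2), whose atoms satisfy every constraint of the query, so the pattern matches.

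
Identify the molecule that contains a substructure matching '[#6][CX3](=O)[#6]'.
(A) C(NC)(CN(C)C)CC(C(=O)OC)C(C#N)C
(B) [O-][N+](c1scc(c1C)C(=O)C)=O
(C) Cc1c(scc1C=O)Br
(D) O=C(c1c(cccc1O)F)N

[#6][CX3](=O)[#6] describes a carbonyl carbon (no H) flanked by two carbons (a ketone).
(A) has a methyl-ester group (-C(=O)OCH3) but one neighbour of the carbonyl carbon is O, not C.
(B) contains an acetyl/ketone group (-C(=O)CH3), which satisfies every atom and bond constraint.
(C) has an aldehyde (-CHO) but the carbonyl carbon has H1, so it is not flanked by two carbons.
(D) has a primary amide (-C(=O)NH2) but one neighbour of the carbonyl carbon is N, not C.
So the answer is (B).

B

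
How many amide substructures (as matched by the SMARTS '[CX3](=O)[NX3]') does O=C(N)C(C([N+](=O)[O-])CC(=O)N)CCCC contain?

[CX3](=O)[NX3] is the SMARTS for an amide: a carbonyl carbon bonded to a trivalent nitrogen.
The molecule carries 2 separate instances of a primary amide (-C(=O)NH2) meeting every constraint; each maps to a distinct set of atoms, giving 2 matches.

2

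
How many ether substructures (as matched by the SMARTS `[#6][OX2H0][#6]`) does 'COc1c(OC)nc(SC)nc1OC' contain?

3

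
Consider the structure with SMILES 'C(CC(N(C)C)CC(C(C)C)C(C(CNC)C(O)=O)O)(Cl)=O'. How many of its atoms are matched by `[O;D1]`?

4

The query [O;D1] means: aliphatic oxygen bonded to exactly one heavy atom.
Check the 22 heavy atoms by environment: 3× C (D2) → no; 7× C (D3) → no; 4× O (D1) → match; 1× N (D3) → no; 5× C (D1) → no; 1× Cl (D1) → no; 1× N (D2) → no.
That gives 4 matching atoms.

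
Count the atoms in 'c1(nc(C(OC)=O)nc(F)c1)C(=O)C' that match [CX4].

The query [CX4] means: C with X4: aliphatic carbon with exactly 4 total connections (bonds + H).
Check the 14 heavy atoms by environment: 2× n (aromatic, X2) → no; 4× c (aromatic, X3) → no; 1× F (X1) → no; 2× C (X3) → no; 2× O (X1) → no; 2× C (X4) → match; 1× O (X2) → no.
That gives 2 matching atoms.

2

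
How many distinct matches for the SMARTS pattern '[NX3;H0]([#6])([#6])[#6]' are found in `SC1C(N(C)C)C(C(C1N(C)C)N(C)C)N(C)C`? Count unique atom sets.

[NX3;H0]([#6])([#6])[#6] is the SMARTS for a tertiary amine: a trivalent nitrogen with no H, bonded to three carbons.
The molecule carries 4 separate instances of a dimethylamino group (-N(CH3)2) meeting every constraint; each maps to a distinct set of atoms, giving 4 matches.

4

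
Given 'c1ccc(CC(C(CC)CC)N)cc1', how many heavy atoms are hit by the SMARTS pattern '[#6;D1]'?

2

The query [#6;D1] means: carbon bonded to exactly one heavy atom.
Check the 14 heavy atoms by environment: 3× C (D2) → no; 2× C (D3) → no; 2× C (D1) → match; 1× N (D1) → no; 1× c (aromatic, D3) → no; 5× c (aromatic, D2) → no.
That gives 2 matching atoms.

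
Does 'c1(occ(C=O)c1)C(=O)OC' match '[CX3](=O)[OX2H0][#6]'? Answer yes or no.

Yes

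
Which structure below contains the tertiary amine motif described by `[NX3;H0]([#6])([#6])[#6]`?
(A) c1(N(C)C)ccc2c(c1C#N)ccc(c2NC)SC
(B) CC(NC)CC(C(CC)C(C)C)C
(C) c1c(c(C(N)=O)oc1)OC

A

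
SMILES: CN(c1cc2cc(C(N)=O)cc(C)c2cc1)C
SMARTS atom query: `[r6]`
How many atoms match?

10

Check the 17 heavy atoms by environment: 10× c (aromatic, in 6-ring) → match; 2× N (acyclic) → no; 4× C (acyclic) → no; 1× O (acyclic) → no.
That gives 10 matching atoms.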